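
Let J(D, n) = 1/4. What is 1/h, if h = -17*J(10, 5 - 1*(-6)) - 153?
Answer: -4/629 ≈ -0.0063593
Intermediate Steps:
J(D, n) = 1/4
h = -629/4 (h = -17*1/4 - 153 = -17/4 - 153 = -629/4 ≈ -157.25)
1/h = 1/(-629/4) = -4/629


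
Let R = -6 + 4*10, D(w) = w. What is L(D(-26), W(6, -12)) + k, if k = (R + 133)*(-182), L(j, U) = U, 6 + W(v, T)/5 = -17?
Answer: -30509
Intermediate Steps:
R = 34 (R = -6 + 40 = 34)
W(v, T) = -115 (W(v, T) = -30 + 5*(-17) = -30 - 85 = -115)
k = -30394 (k = (34 + 133)*(-182) = 167*(-182) = -30394)
L(D(-26), W(6, -12)) + k = -115 - 30394 = -30509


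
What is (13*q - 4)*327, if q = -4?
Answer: -18312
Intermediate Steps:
(13*q - 4)*327 = (13*(-4) - 4)*327 = (-52 - 4)*327 = -56*327 = -18312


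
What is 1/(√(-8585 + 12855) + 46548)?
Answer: 23274/1083356017 - √4270/2166712034 ≈ 2.1453e-5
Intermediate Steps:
1/(√(-8585 + 12855) + 46548) = 1/(√4270 + 46548) = 1/(46548 + √4270)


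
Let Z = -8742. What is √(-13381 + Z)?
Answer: I*√22123 ≈ 148.74*I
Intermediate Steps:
√(-13381 + Z) = √(-13381 - 8742) = √(-22123) = I*√22123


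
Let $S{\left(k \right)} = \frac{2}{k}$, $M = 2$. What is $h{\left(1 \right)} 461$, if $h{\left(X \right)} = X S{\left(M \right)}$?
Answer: $461$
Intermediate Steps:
$h{\left(X \right)} = X$ ($h{\left(X \right)} = X \frac{2}{2} = X 2 \cdot \frac{1}{2} = X 1 = X$)
$h{\left(1 \right)} 461 = 1 \cdot 461 = 461$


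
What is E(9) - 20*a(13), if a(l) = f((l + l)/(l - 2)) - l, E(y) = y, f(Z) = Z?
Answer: 2439/11 ≈ 221.73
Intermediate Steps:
a(l) = -l + 2*l/(-2 + l) (a(l) = (l + l)/(l - 2) - l = (2*l)/(-2 + l) - l = 2*l/(-2 + l) - l = -l + 2*l/(-2 + l))
E(9) - 20*a(13) = 9 - 260*(4 - 1*13)/(-2 + 13) = 9 - 260*(4 - 13)/11 = 9 - 260*(-9)/11 = 9 - 20*(-117/11) = 9 + 2340/11 = 2439/11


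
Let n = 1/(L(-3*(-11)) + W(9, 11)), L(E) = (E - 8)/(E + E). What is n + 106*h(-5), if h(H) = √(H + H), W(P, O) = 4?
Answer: 66/289 + 106*I*√10 ≈ 0.22837 + 335.2*I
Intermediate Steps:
L(E) = (-8 + E)/(2*E) (L(E) = (-8 + E)/((2*E)) = (-8 + E)*(1/(2*E)) = (-8 + E)/(2*E))
n = 66/289 (n = 1/((-8 - 3*(-11))/(2*((-3*(-11)))) + 4) = 1/((½)*(-8 + 33)/33 + 4) = 1/((½)*(1/33)*25 + 4) = 1/(25/66 + 4) = 1/(289/66) = 66/289 ≈ 0.22837)
h(H) = √2*√H (h(H) = √(2*H) = √2*√H)
n + 106*h(-5) = 66/289 + 106*(√2*√(-5)) = 66/289 + 106*(√2*(I*√5)) = 66/289 + 106*(I*√10) = 66/289 + 106*I*√10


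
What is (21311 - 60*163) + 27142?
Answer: 38673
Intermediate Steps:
(21311 - 60*163) + 27142 = (21311 - 9780) + 27142 = 11531 + 27142 = 38673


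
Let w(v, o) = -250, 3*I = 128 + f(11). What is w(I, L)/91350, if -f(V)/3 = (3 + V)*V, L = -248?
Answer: -5/1827 ≈ -0.0027367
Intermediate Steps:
f(V) = -3*V*(3 + V) (f(V) = -3*(3 + V)*V = -3*V*(3 + V))
I = -334/3 (I = (128 - 3*11*(3 + 11))/3 = (128 - 3*11*14)/3 = (128 - 462)/3 = (⅓)*(-334) = -334/3 ≈ -111.33)
w(I, L)/91350 = -250/91350 = -250*1/91350 = -5/1827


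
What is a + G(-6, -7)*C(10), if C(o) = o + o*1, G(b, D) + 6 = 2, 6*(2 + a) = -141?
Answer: -211/2 ≈ -105.50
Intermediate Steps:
a = -51/2 (a = -2 + (⅙)*(-141) = -2 - 47/2 = -51/2 ≈ -25.500)
G(b, D) = -4 (G(b, D) = -6 + 2 = -4)
C(o) = 2*o (C(o) = o + o = 2*o)
a + G(-6, -7)*C(10) = -51/2 - 8*10 = -51/2 - 4*20 = -51/2 - 80 = -211/2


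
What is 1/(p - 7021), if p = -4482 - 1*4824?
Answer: -1/16327 ≈ -6.1248e-5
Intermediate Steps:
p = -9306 (p = -4482 - 4824 = -9306)
1/(p - 7021) = 1/(-9306 - 7021) = 1/(-16327) = -1/16327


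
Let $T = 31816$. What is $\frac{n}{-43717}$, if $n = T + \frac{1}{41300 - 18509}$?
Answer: $- \frac{725118457}{996354147} \approx -0.72777$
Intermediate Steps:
$n = \frac{725118457}{22791}$ ($n = 31816 + \frac{1}{41300 - 18509} = 31816 + \frac{1}{22791} = \frac{725118457}{22791} \approx 31816.0$)
$\frac{n}{-43717} = \frac{725118457}{22791 \left(-43717\right)} = \frac{725118457}{22791} \left(- \frac{1}{43717}\right) = - \frac{725118457}{996354147}$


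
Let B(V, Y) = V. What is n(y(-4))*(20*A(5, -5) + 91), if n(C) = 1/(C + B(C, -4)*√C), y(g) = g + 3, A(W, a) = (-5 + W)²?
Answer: -91/2 + 91*I/2 ≈ -45.5 + 45.5*I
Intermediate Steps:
y(g) = 3 + g
n(C) = 1/(C + C^(3/2)) (n(C) = 1/(C + C*√C) = 1/(C + C^(3/2)))
n(y(-4))*(20*A(5, -5) + 91) = (20*(-5 + 5)² + 91)/((3 - 4) + (3 - 4)^(3/2)) = (20*0² + 91)/(-1 + (-1)^(3/2)) = (20*0 + 91)/(-1 - I) = ((-1 + I)/2)*(0 + 91) = ((-1 + I)/2)*91 = 91*(-1 + I)/2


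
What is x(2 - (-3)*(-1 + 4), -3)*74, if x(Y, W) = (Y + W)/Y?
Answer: 592/11 ≈ 53.818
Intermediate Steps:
x(Y, W) = (W + Y)/Y
x(2 - (-3)*(-1 + 4), -3)*74 = ((-3 + (2 - (-3)*(-1 + 4)))/(2 - (-3)*(-1 + 4)))*74 = ((-3 + (2 - (-3)*3))/(2 - (-3)*3))*74 = ((-3 + (2 - 1*(-9)))/(2 - 1*(-9)))*74 = ((-3 + (2 + 9))/(2 + 9))*74 = ((-3 + 11)/11)*74 = ((1/11)*8)*74 = (8/11)*74 = 592/11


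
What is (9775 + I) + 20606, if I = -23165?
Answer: 7216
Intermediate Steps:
(9775 + I) + 20606 = (9775 - 23165) + 20606 = -13390 + 20606 = 7216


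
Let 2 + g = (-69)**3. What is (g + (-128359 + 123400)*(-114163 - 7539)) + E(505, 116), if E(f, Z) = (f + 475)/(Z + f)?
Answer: 374582051027/621 ≈ 6.0319e+8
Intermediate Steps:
E(f, Z) = (475 + f)/(Z + f)
g = -328511 (g = -2 + (-69)**3 = -2 - 328509 = -328511)
(g + (-128359 + 123400)*(-114163 - 7539)) + E(505, 116) = (-328511 + (-128359 + 123400)*(-114163 - 7539)) + (475 + 505)/(116 + 505) = (-328511 - 4959*(-121702)) + 980/621 = (-328511 + 603520218) + (1/621)*980 = 603191707 + 980/621 = 374582051027/621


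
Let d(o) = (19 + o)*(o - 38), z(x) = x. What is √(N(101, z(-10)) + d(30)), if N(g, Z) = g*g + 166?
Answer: 5*√399 ≈ 99.875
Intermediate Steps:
d(o) = (-38 + o)*(19 + o) (d(o) = (19 + o)*(-38 + o) = (-38 + o)*(19 + o))
N(g, Z) = 166 + g² (N(g, Z) = g² + 166 = 166 + g²)
√(N(101, z(-10)) + d(30)) = √((166 + 101²) + (-722 + 30² - 19*30)) = √((166 + 10201) + (-722 + 900 - 570)) = √(10367 - 392) = √9975 = 5*√399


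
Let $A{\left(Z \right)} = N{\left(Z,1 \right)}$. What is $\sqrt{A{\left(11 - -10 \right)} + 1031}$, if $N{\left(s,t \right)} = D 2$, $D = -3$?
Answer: $5 \sqrt{41} \approx 32.016$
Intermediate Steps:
$N{\left(s,t \right)} = -6$ ($N{\left(s,t \right)} = \left(-3\right) 2 = -6$)
$A{\left(Z \right)} = -6$
$\sqrt{A{\left(11 - -10 \right)} + 1031} = \sqrt{-6 + 1031} = \sqrt{1025} = 5 \sqrt{41}$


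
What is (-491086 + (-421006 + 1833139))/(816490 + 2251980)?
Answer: 921047/3068470 ≈ 0.30016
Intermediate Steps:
(-491086 + (-421006 + 1833139))/(816490 + 2251980) = (-491086 + 1412133)/3068470 = 921047*(1/3068470) = 921047/3068470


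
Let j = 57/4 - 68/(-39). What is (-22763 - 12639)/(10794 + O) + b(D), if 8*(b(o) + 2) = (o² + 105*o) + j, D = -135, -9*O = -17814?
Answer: 1504874537/2988960 ≈ 503.48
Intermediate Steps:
O = 5938/3 (O = -⅑*(-17814) = 5938/3 ≈ 1979.3)
j = 2495/156 (j = 57*(¼) - 68*(-1/39) = 57/4 + 68/39 = 2495/156 ≈ 15.994)
b(o) = -1/1248 + o²/8 + 105*o/8 (b(o) = -2 + ((o² + 105*o) + 2495/156)/8 = -2 + (2495/156 + o² + 105*o)/8 = -2 + (2495/1248 + o²/8 + 105*o/8) = -1/1248 + o²/8 + 105*o/8)
(-22763 - 12639)/(10794 + O) + b(D) = (-22763 - 12639)/(10794 + 5938/3) + (-1/1248 + (⅛)*(-135)² + (105/8)*(-135)) = -35402/38320/3 + (-1/1248 + (⅛)*18225 - 14175/8) = -35402*3/38320 + (-1/1248 + 18225/8 - 14175/8) = -53103/19160 + 631799/1248 = 1504874537/2988960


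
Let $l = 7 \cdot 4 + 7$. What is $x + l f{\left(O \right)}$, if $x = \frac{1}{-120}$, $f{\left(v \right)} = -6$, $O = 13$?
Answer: $- \frac{25201}{120} \approx -210.01$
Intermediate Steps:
$l = 35$ ($l = 28 + 7 = 35$)
$x = - \frac{1}{120} \approx -0.0083333$
$x + l f{\left(O \right)} = - \frac{1}{120} + 35 \left(-6\right) = - \frac{1}{120} - 210 = - \frac{25201}{120}$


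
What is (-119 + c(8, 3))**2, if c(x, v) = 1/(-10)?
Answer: 1418481/100 ≈ 14185.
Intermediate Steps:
c(x, v) = -1/10
(-119 + c(8, 3))**2 = (-119 - 1/10)**2 = (-1191/10)**2 = 1418481/100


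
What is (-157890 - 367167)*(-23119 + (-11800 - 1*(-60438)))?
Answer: -13398929583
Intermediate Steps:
(-157890 - 367167)*(-23119 + (-11800 - 1*(-60438))) = -525057*(-23119 + (-11800 + 60438)) = -525057*(-23119 + 48638) = -525057*25519 = -13398929583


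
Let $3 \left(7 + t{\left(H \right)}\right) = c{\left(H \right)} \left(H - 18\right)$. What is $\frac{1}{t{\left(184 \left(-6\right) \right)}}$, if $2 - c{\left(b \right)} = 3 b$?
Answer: $- \frac{1}{1239443} \approx -8.0681 \cdot 10^{-7}$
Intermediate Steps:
$c{\left(b \right)} = 2 - 3 b$
$t{\left(H \right)} = -7 + \frac{\left(-18 + H\right) \left(2 - 3 H\right)}{3}$ ($t{\left(H \right)} = -7 + \frac{\left(2 - 3 H\right) \left(H - 18\right)}{3} = -7 + \frac{\left(2 - 3 H\right) \left(-18 + H\right)}{3} = -7 + \frac{\left(-18 + H\right) \left(2 - 3 H\right)}{3}$)
$\frac{1}{t{\left(184 \left(-6\right) \right)}} = \frac{1}{-19 - \left(184 \left(-6\right)\right)^{2} + \frac{56 \cdot 184 \left(-6\right)}{3}} = \frac{1}{-19 - \left(-1104\right)^{2} + \frac{56}{3} \left(-1104\right)} = \frac{1}{-19 - 1218816 - 20608} = \frac{1}{-1239443} = - \frac{1}{1239443}$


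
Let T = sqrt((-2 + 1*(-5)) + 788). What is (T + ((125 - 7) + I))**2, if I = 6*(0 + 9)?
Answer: (172 + sqrt(781))**2 ≈ 39979.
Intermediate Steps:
I = 54 (I = 6*9 = 54)
T = sqrt(781) (T = sqrt((-2 - 5) + 788) = sqrt(-7 + 788) = sqrt(781) ≈ 27.946)
(T + ((125 - 7) + I))**2 = (sqrt(781) + ((125 - 7) + 54))**2 = (sqrt(781) + (118 + 54))**2 = (sqrt(781) + 172)**2 = (172 + sqrt(781))**2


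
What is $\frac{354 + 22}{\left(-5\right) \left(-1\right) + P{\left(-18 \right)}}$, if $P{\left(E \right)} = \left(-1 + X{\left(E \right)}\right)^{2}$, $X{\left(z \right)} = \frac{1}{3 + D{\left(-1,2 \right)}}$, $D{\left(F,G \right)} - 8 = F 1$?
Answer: $\frac{37600}{581} \approx 64.716$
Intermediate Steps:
$D{\left(F,G \right)} = 8 + F$ ($D{\left(F,G \right)} = 8 + F 1 = 8 + F$)
$X{\left(z \right)} = \frac{1}{10}$ ($X{\left(z \right)} = \frac{1}{3 + \left(8 - 1\right)} = \frac{1}{3 + 7} = \frac{1}{10}$)
$P{\left(E \right)} = \frac{81}{100}$ ($P{\left(E \right)} = \left(-1 + \frac{1}{10}\right)^{2} = \left(- \frac{9}{10}\right)^{2} = \frac{81}{100}$)
$\frac{354 + 22}{\left(-5\right) \left(-1\right) + P{\left(-18 \right)}} = \frac{354 + 22}{\left(-5\right) \left(-1\right) + \frac{81}{100}} = \frac{376}{5 + \frac{81}{100}} = \frac{376}{\frac{581}{100}} = 376 \cdot \frac{100}{581} = \frac{37600}{581}$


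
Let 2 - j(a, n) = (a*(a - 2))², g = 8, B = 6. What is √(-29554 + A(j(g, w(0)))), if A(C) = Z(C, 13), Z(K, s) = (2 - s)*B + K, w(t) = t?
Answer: I*√31922 ≈ 178.67*I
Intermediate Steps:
j(a, n) = 2 - a²*(-2 + a)² (j(a, n) = 2 - (a*(a - 2))² = 2 - (a*(-2 + a))² = 2 - a²*(-2 + a)²)
Z(K, s) = 12 + K - 6*s (Z(K, s) = (2 - s)*6 + K = (12 - 6*s) + K = 12 + K - 6*s)
A(C) = -66 + C (A(C) = 12 + C - 6*13 = 12 + C - 78 = -66 + C)
√(-29554 + A(j(g, w(0)))) = √(-29554 + (-66 + (2 - 1*8²*(-2 + 8)²))) = √(-29554 + (-66 + (2 - 1*64*6²))) = √(-29554 + (-66 + (2 - 1*64*36))) = √(-29554 + (-66 + (2 - 2304))) = √(-29554 + (-66 - 2302)) = √(-29554 - 2368) = √(-31922) = I*√31922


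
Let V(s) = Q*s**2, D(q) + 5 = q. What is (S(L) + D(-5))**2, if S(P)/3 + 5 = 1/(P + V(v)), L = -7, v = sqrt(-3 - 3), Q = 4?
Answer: 605284/961 ≈ 629.85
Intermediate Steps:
D(q) = -5 + q
v = I*sqrt(6) (v = sqrt(-6) = I*sqrt(6) ≈ 2.4495*I)
V(s) = 4*s**2
S(P) = -15 + 3/(-24 + P) (S(P) = -15 + 3/(P + 4*(I*sqrt(6))**2) = -15 + 3/(P + 4*(-6)) = -15 + 3/(P - 24) = -15 + 3/(-24 + P))
(S(L) + D(-5))**2 = (3*(121 - 5*(-7))/(-24 - 7) + (-5 - 5))**2 = (3*(121 + 35)/(-31) - 10)**2 = (3*(-1/31)*156 - 10)**2 = (-468/31 - 10)**2 = (-778/31)**2 = 605284/961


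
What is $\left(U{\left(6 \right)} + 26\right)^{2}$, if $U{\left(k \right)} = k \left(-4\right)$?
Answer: $4$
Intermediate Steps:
$U{\left(k \right)} = - 4 k$
$\left(U{\left(6 \right)} + 26\right)^{2} = \left(\left(-4\right) 6 + 26\right)^{2} = \left(-24 + 26\right)^{2} = 2^{2} = 4$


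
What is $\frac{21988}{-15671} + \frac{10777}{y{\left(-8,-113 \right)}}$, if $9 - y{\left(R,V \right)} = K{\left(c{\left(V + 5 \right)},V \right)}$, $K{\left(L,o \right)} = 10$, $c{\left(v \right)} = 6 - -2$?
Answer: $- \frac{168908355}{15671} \approx -10778.0$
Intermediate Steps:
$c{\left(v \right)} = 8$ ($c{\left(v \right)} = 6 + 2 = 8$)
$y{\left(R,V \right)} = -1$ ($y{\left(R,V \right)} = 9 - 10 = -1$)
$\frac{21988}{-15671} + \frac{10777}{y{\left(-8,-113 \right)}} = \frac{21988}{-15671} + \frac{10777}{-1} = 21988 \left(- \frac{1}{15671}\right) + 10777 \left(-1\right) = - \frac{21988}{15671} - 10777 = - \frac{168908355}{15671}$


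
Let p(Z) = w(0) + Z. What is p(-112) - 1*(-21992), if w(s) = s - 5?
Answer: 21875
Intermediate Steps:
w(s) = -5 + s
p(Z) = -5 + Z (p(Z) = (-5 + 0) + Z = -5 + Z)
p(-112) - 1*(-21992) = (-5 - 112) - 1*(-21992) = -117 + 21992 = 21875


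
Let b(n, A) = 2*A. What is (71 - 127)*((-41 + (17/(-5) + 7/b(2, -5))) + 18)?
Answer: 7588/5 ≈ 1517.6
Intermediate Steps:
(71 - 127)*((-41 + (17/(-5) + 7/b(2, -5))) + 18) = (71 - 127)*((-41 + (17/(-5) + 7/((2*(-5))))) + 18) = -56*((-41 + (17*(-⅕) + 7/(-10))) + 18) = -56*((-41 + (-17/5 + 7*(-⅒))) + 18) = -56*((-41 + (-17/5 - 7/10)) + 18) = -56*((-41 - 41/10) + 18) = -56*(-451/10 + 18) = -56*(-271/10) = 7588/5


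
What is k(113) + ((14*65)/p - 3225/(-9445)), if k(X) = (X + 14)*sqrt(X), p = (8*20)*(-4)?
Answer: -130619/120896 + 127*sqrt(113) ≈ 1348.9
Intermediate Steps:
p = -640 (p = 160*(-4) = -640)
k(X) = sqrt(X)*(14 + X) (k(X) = (14 + X)*sqrt(X) = sqrt(X)*(14 + X))
k(113) + ((14*65)/p - 3225/(-9445)) = sqrt(113)*(14 + 113) + ((14*65)/(-640) - 3225/(-9445)) = sqrt(113)*127 + (910*(-1/640) - 3225*(-1/9445)) = 127*sqrt(113) + (-91/64 + 645/1889) = 127*sqrt(113) - 130619/120896 = -130619/120896 + 127*sqrt(113)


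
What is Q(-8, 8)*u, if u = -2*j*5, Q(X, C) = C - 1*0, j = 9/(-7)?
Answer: 720/7 ≈ 102.86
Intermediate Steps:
j = -9/7 (j = 9*(-1/7) = -9/7 ≈ -1.2857)
Q(X, C) = C (Q(X, C) = C + 0 = C)
u = 90/7 (u = -2*(-9/7)*5 = (18/7)*5 = 90/7 ≈ 12.857)
Q(-8, 8)*u = 8*(90/7) = 720/7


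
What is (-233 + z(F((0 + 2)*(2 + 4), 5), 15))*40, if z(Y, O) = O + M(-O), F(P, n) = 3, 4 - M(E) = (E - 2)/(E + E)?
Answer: -25748/3 ≈ -8582.7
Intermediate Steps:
M(E) = 4 - (-2 + E)/(2*E) (M(E) = 4 - (E - 2)/(E + E) = 4 - (-2 + E)/(2*E))
z(Y, O) = 7/2 + O - 1/O (z(Y, O) = O + (7/2 + 1/(-O)) = O + (7/2 - 1/O) = 7/2 + O - 1/O)
(-233 + z(F((0 + 2)*(2 + 4), 5), 15))*40 = (-233 + (7/2 + 15 - 1/15))*40 = (-233 + 553/30)*40 = -6437/30*40 = -25748/3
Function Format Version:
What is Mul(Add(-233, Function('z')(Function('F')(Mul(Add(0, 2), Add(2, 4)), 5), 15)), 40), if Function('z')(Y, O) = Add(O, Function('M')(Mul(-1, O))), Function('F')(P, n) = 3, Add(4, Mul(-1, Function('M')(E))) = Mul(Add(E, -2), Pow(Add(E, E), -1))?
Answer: Rational(-25748, 3) ≈ -8582.7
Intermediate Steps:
Function('M')(E) = Add(4, Mul(Rational(-1, 2), Pow(E, -1), Add(-2, E))) (Function('M')(E) = Add(4, Mul(-1, Mul(Add(E, -2), Pow(Add(E, E), -1)))) = Add(4, Mul(-1, Mul(Add(-2, E), Pow(Mul(2, E), -1)))) = Add(4, Mul(-1, Mul(Add(-2, E), Mul(Rational(1, 2), Pow(E, -1))))) = Add(4, Mul(-1, Mul(Rational(1, 2), Pow(E, -1), Add(-2, E)))) = Add(4, Mul(Rational(-1, 2), Pow(E, -1), Add(-2, E))))
Function('z')(Y, O) = Add(Rational(7, 2), O, Mul(-1, Pow(O, -1))) (Function('z')(Y, O) = Add(O, Add(Rational(7, 2), Pow(Mul(-1, O), -1))) = Add(O, Add(Rational(7, 2), Mul(-1, Pow(O, -1)))) = Add(Rational(7, 2), O, Mul(-1, Pow(O, -1))))
Mul(Add(-233, Function('z')(Function('F')(Mul(Add(0, 2), Add(2, 4)), 5), 15)), 40) = Mul(Add(-233, Add(Rational(7, 2), 15, Mul(-1, Pow(15, -1)))), 40) = Mul(Add(-233, Add(Rational(7, 2), 15, Mul(-1, Rational(1, 15)))), 40) = Mul(Add(-233, Add(Rational(7, 2), 15, Rational(-1, 15))), 40) = Mul(Add(-233, Rational(553, 30)), 40) = Mul(Rational(-6437, 30), 40) = Rational(-25748, 3)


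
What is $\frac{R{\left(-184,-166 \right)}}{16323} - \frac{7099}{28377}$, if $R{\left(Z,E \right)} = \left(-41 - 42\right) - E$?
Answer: $- \frac{37840562}{154399257} \approx -0.24508$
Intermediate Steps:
$R{\left(Z,E \right)} = -83 - E$ ($R{\left(Z,E \right)} = \left(-41 - 42\right) - E = -83 - E$)
$\frac{R{\left(-184,-166 \right)}}{16323} - \frac{7099}{28377} = \frac{-83 - -166}{16323} - \frac{7099}{28377} = \left(-83 + 166\right) \frac{1}{16323} - \frac{7099}{28377} = 83 \cdot \frac{1}{16323} - \frac{7099}{28377} = \frac{83}{16323} - \frac{7099}{28377} = - \frac{37840562}{154399257}$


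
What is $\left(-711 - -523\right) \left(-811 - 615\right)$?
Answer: $268088$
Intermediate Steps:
$\left(-711 - -523\right) \left(-811 - 615\right) = \left(-711 + 523\right) \left(-1426\right) = \left(-188\right) \left(-1426\right) = 268088$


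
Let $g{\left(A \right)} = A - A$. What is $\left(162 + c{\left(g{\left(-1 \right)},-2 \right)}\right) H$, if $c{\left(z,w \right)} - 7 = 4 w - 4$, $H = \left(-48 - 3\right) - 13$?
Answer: $-10048$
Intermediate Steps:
$g{\left(A \right)} = 0$
$H = -64$ ($H = -51 - 13 = -64$)
$c{\left(z,w \right)} = 3 + 4 w$ ($c{\left(z,w \right)} = 7 + \left(4 w - 4\right) = 7 + \left(-4 + 4 w\right) = 3 + 4 w$)
$\left(162 + c{\left(g{\left(-1 \right)},-2 \right)}\right) H = \left(162 + \left(3 + 4 \left(-2\right)\right)\right) \left(-64\right) = \left(162 + \left(3 - 8\right)\right) \left(-64\right) = \left(162 - 5\right) \left(-64\right) = 157 \left(-64\right) = -10048$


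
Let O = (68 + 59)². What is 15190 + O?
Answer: 31319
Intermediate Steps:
O = 16129 (O = 127² = 16129)
15190 + O = 15190 + 16129 = 31319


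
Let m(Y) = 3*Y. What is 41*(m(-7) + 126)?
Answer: 4305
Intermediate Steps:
41*(m(-7) + 126) = 41*(3*(-7) + 126) = 41*(-21 + 126) = 41*105 = 4305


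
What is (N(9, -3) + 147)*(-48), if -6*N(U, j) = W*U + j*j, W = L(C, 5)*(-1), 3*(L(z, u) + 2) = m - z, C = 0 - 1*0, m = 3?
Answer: -6912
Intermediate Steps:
C = 0 (C = 0 + 0 = 0)
L(z, u) = -1 - z/3 (L(z, u) = -2 + (3 - z)/3 = -2 + (1 - z/3) = -1 - z/3)
W = 1 (W = (-1 - 1/3*0)*(-1) = (-1 + 0)*(-1) = -1*(-1) = 1)
N(U, j) = -U/6 - j**2/6 (N(U, j) = -(1*U + j*j)/6 = -(U + j**2)/6 = -U/6 - j**2/6)
(N(9, -3) + 147)*(-48) = ((-1/6*9 - 1/6*(-3)**2) + 147)*(-48) = ((-3/2 - 1/6*9) + 147)*(-48) = ((-3/2 - 3/2) + 147)*(-48) = (-3 + 147)*(-48) = 144*(-48) = -6912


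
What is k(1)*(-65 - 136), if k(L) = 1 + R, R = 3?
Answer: -804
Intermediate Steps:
k(L) = 4 (k(L) = 1 + 3 = 4)
k(1)*(-65 - 136) = 4*(-65 - 136) = 4*(-201) = -804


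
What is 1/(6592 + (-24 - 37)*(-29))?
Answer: 1/8361 ≈ 0.00011960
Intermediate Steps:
1/(6592 + (-24 - 37)*(-29)) = 1/(6592 - 61*(-29)) = 1/(6592 + 1769) = 1/8361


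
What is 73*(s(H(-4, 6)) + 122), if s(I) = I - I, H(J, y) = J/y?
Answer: 8906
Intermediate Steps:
s(I) = 0
73*(s(H(-4, 6)) + 122) = 73*(0 + 122) = 73*122 = 8906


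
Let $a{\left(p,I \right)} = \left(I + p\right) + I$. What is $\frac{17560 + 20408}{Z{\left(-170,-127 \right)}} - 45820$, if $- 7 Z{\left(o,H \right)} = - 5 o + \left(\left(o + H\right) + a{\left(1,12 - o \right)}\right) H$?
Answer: $- \frac{178244372}{3893} \approx -45786.0$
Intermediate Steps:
$a{\left(p,I \right)} = p + 2 I$
$Z{\left(o,H \right)} = \frac{5 o}{7} - \frac{H \left(25 + H - o\right)}{7}$ ($Z{\left(o,H \right)} = - \frac{- 5 o + \left(\left(o + H\right) + \left(1 + 2 \left(12 - o\right)\right)\right) H}{7} = - \frac{- 5 o + \left(\left(H + o\right) + \left(1 - \left(-24 + 2 o\right)\right)\right) H}{7} = - \frac{- 5 o + \left(\left(H + o\right) - \left(-25 + 2 o\right)\right) H}{7} = - \frac{- 5 o + \left(25 + H - o\right) H}{7} = - \frac{- 5 o + H \left(25 + H - o\right)}{7} = \frac{5 o}{7} - \frac{H \left(25 + H - o\right)}{7}$)
$\frac{17560 + 20408}{Z{\left(-170,-127 \right)}} - 45820 = \frac{17560 + 20408}{\left(- \frac{25}{7}\right) \left(-127\right) - \frac{\left(-127\right)^{2}}{7} + \frac{5}{7} \left(-170\right) + \frac{1}{7} \left(-127\right) \left(-170\right)} - 45820 = \frac{37968}{\frac{3175}{7} - \frac{16129}{7} - \frac{850}{7} + \frac{21590}{7}} - 45820 = \frac{37968}{\frac{7786}{7}} - 45820 = 37968 \cdot \frac{7}{7786} - 45820 = \frac{132888}{3893} - 45820 = - \frac{178244372}{3893}$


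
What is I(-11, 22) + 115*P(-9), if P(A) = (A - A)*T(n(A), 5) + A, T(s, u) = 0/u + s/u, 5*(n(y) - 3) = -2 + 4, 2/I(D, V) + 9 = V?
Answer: -13453/13 ≈ -1034.8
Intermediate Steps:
I(D, V) = 2/(-9 + V)
n(y) = 17/5 (n(y) = 3 + (-2 + 4)/5 = 3 + (⅕)*2 = 3 + ⅖ = 17/5)
T(s, u) = s/u (T(s, u) = 0 + s/u = s/u)
P(A) = A (P(A) = (A - A)*((17/5)/5) + A = 0*((17/5)*(⅕)) + A = 0*(17/25) + A = 0 + A = A)
I(-11, 22) + 115*P(-9) = 2/(-9 + 22) + 115*(-9) = 2/13 - 1035 = -13453/13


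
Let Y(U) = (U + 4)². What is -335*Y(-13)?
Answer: -27135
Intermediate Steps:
Y(U) = (4 + U)²
-335*Y(-13) = -335*(4 - 13)² = -335*(-9)² = -335*81 = -27135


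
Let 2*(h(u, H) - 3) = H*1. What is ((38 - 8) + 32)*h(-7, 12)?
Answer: 558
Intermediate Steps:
h(u, H) = 3 + H/2 (h(u, H) = 3 + (H*1)/2 = 3 + H/2)
((38 - 8) + 32)*h(-7, 12) = ((38 - 8) + 32)*(3 + (½)*12) = (30 + 32)*(3 + 6) = 62*9 = 558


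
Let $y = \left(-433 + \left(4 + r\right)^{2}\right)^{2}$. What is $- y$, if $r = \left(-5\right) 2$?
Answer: $-157609$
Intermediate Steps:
$r = -10$
$y = 157609$ ($y = \left(-433 + \left(4 - 10\right)^{2}\right)^{2} = \left(-433 + \left(-6\right)^{2}\right)^{2} = \left(-433 + 36\right)^{2} = \left(-397\right)^{2} = 157609$)
$- y = \left(-1\right) 157609 = -157609$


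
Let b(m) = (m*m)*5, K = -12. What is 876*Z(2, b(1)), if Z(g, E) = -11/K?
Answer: 803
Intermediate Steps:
b(m) = 5*m² (b(m) = m²*5 = 5*m²)
Z(g, E) = 11/12 (Z(g, E) = -11/(-12) = -11*(-1/12) = 11/12)
876*Z(2, b(1)) = 876*(11/12) = 803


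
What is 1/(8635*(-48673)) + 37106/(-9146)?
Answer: -7797665513888/1921992366415 ≈ -4.0571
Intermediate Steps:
1/(8635*(-48673)) + 37106/(-9146) = (1/8635)*(-1/48673) + 37106*(-1/9146) = -1/420291355 - 18553/4573 = -7797665513888/1921992366415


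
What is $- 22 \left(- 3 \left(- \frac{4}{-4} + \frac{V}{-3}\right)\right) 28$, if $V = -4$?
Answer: $4312$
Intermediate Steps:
$- 22 \left(- 3 \left(- \frac{4}{-4} + \frac{V}{-3}\right)\right) 28 = - 22 \left(- 3 \left(- \frac{4}{-4} - \frac{4}{-3}\right)\right) 28 = - 22 \left(- 3 \left(\left(-4\right) \left(- \frac{1}{4}\right) - - \frac{4}{3}\right)\right) 28 = - 22 \left(- 3 \left(1 + \frac{4}{3}\right)\right) 28 = - 22 \left(\left(-3\right) \frac{7}{3}\right) 28 = \left(-22\right) \left(-7\right) 28 = 154 \cdot 28 = 4312$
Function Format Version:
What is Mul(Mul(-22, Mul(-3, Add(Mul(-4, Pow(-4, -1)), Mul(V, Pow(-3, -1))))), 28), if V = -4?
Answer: 4312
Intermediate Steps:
Mul(Mul(-22, Mul(-3, Add(Mul(-4, Pow(-4, -1)), Mul(V, Pow(-3, -1))))), 28) = Mul(Mul(-22, Mul(-3, Add(Mul(-4, Pow(-4, -1)), Mul(-4, Pow(-3, -1))))), 28) = Mul(Mul(-22, Mul(-3, Add(Mul(-4, Rational(-1, 4)), Mul(-4, Rational(-1, 3))))), 28) = Mul(Mul(-22, Mul(-3, Add(1, Rational(4, 3)))), 28) = Mul(Mul(-22, Mul(-3, Rational(7, 3))), 28) = Mul(Mul(-22, -7), 28) = Mul(154, 28) = 4312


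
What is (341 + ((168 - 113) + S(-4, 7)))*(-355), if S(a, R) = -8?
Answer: -137740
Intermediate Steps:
(341 + ((168 - 113) + S(-4, 7)))*(-355) = (341 + ((168 - 113) - 8))*(-355) = (341 + (55 - 8))*(-355) = (341 + 47)*(-355) = 388*(-355) = -137740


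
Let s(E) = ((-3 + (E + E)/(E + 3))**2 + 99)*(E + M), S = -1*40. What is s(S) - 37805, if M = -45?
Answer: -63356865/1369 ≈ -46280.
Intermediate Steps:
S = -40
s(E) = (-45 + E)*(99 + (-3 + 2*E/(3 + E))**2) (s(E) = ((-3 + (E + E)/(E + 3))**2 + 99)*(E - 45) = ((-3 + (2*E)/(3 + E))**2 + 99)*(-45 + E) = ((-3 + 2*E/(3 + E))**2 + 99)*(-45 + E) = (99 + (-3 + 2*E/(3 + E))**2)*(-45 + E) = (-45 + E)*(99 + (-3 + 2*E/(3 + E))**2))
s(S) - 37805 = 4*(-10935 - 6642*(-40) - 972*(-40)**2 + 25*(-40)**3)/(9 + (-40)**2 + 6*(-40)) - 37805 = 4*(-10935 + 265680 - 972*1600 + 25*(-64000))/(9 + 1600 - 240) - 37805 = 4*(-10935 + 265680 - 1555200 - 1600000)/1369 - 37805 = 4*(1/1369)*(-2900455) - 37805 = -11601820/1369 - 37805 = -63356865/1369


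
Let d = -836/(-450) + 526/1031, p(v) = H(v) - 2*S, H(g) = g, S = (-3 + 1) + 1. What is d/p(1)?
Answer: 549308/695925 ≈ 0.78932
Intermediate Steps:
S = -1 (S = -2 + 1 = -1)
p(v) = 2 + v (p(v) = v - 2*(-1) = v + 2 = 2 + v)
d = 549308/231975 (d = -836*(-1/450) + 526*(1/1031) = 418/225 + 526/1031 = 549308/231975 ≈ 2.3680)
d/p(1) = 549308/(231975*(2 + 1)) = (549308/231975)/3 = (549308/231975)*(⅓) = 549308/695925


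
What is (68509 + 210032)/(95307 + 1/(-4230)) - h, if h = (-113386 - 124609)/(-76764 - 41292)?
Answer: 43149582333125/47594112184104 ≈ 0.90662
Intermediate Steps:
h = 237995/118056 (h = -237995/(-118056) = -237995*(-1/118056) = 237995/118056 ≈ 2.0159)
(68509 + 210032)/(95307 + 1/(-4230)) - h = (68509 + 210032)/(95307 + 1/(-4230)) - 1*237995/118056 = 278541/(95307 - 1/4230) - 237995/118056 = 278541/(403148609/4230) - 237995/118056 = 278541*(4230/403148609) - 237995/118056 = 1178228430/403148609 - 237995/118056 = 43149582333125/47594112184104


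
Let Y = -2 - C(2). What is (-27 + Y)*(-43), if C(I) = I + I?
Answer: 1419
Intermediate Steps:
C(I) = 2*I
Y = -6 (Y = -2 - 2*2 = -2 - 1*4 = -2 - 4 = -6)
(-27 + Y)*(-43) = (-27 - 6)*(-43) = -33*(-43) = 1419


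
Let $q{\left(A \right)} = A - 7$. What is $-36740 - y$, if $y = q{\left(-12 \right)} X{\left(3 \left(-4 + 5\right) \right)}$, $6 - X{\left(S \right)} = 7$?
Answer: $-36759$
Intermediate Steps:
$q{\left(A \right)} = -7 + A$ ($q{\left(A \right)} = A - 7 = -7 + A$)
$X{\left(S \right)} = -1$ ($X{\left(S \right)} = 6 - 7 = -1$)
$y = 19$ ($y = \left(-7 - 12\right) \left(-1\right) = \left(-19\right) \left(-1\right) = 19$)
$-36740 - y = -36740 - 19 = -36759$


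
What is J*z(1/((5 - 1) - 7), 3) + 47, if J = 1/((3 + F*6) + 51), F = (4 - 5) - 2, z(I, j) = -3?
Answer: 563/12 ≈ 46.917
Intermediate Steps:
F = -3 (F = -1 - 2 = -3)
J = 1/36 (J = 1/((3 - 3*6) + 51) = 1/((3 - 18) + 51) = 1/(-15 + 51) = 1/36 ≈ 0.027778)
J*z(1/((5 - 1) - 7), 3) + 47 = (1/36)*(-3) + 47 = -1/12 + 47 = 563/12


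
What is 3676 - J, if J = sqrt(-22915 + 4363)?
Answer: 3676 - 2*I*sqrt(4638) ≈ 3676.0 - 136.21*I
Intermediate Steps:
J = 2*I*sqrt(4638) (J = sqrt(-18552) = 2*I*sqrt(4638) ≈ 136.21*I)
3676 - J = 3676 - 2*I*sqrt(4638)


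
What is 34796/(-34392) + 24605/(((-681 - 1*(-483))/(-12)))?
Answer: 46980057/31526 ≈ 1490.2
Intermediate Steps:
34796/(-34392) + 24605/(((-681 - 1*(-483))/(-12))) = 34796*(-1/34392) + 24605/(((-681 + 483)*(-1/12))) = -8699/8598 + 24605/((-198*(-1/12))) = -8699/8598 + 24605/(33/2) = -8699/8598 + 24605*(2/33) = -8699/8598 + 49210/33 = 46980057/31526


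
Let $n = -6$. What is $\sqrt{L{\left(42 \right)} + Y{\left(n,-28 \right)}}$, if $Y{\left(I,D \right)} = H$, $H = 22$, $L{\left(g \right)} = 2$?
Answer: $2 \sqrt{6} \approx 4.899$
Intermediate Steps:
$Y{\left(I,D \right)} = 22$
$\sqrt{L{\left(42 \right)} + Y{\left(n,-28 \right)}} = \sqrt{2 + 22} = \sqrt{24} = 2 \sqrt{6}$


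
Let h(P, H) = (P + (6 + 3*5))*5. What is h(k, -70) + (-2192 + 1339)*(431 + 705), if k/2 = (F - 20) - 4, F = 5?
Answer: -969093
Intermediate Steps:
k = -38 (k = 2*((5 - 20) - 4) = 2*(-15 - 4) = 2*(-19) = -38)
h(P, H) = 105 + 5*P (h(P, H) = (P + (6 + 15))*5 = (P + 21)*5 = (21 + P)*5 = 105 + 5*P)
h(k, -70) + (-2192 + 1339)*(431 + 705) = (105 + 5*(-38)) + (-2192 + 1339)*(431 + 705) = (105 - 190) - 853*1136 = -85 - 969008 = -969093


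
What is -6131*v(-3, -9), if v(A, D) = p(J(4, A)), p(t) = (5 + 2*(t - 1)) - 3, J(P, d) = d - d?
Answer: 0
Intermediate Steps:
J(P, d) = 0
p(t) = 2*t (p(t) = (5 + 2*(-1 + t)) - 3 = (5 + (-2 + 2*t)) - 3 = (3 + 2*t) - 3 = 2*t)
v(A, D) = 0 (v(A, D) = 2*0 = 0)
-6131*v(-3, -9) = -6131*0 = 0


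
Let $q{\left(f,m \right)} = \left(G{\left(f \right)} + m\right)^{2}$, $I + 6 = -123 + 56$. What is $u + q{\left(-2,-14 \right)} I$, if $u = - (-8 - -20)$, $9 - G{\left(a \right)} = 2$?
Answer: $-3589$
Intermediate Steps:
$G{\left(a \right)} = 7$ ($G{\left(a \right)} = 9 - 2 = 7$)
$u = -12$ ($u = - (-8 + 20) = \left(-1\right) 12 = -12$)
$I = -73$ ($I = -6 + \left(-123 + 56\right) = -6 - 67 = -73$)
$q{\left(f,m \right)} = \left(7 + m\right)^{2}$
$u + q{\left(-2,-14 \right)} I = -12 + \left(7 - 14\right)^{2} \left(-73\right) = -12 + \left(-7\right)^{2} \left(-73\right) = -12 + 49 \left(-73\right) = -12 - 3577 = -3589$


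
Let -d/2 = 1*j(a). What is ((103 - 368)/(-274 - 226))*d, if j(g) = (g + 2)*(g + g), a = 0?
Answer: 0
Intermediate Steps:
j(g) = 2*g*(2 + g) (j(g) = (2 + g)*(2*g) = 2*g*(2 + g))
d = 0 (d = -2*2*0*(2 + 0) = -2*2*0*2 = -2*0 = 0)
((103 - 368)/(-274 - 226))*d = ((103 - 368)/(-274 - 226))*0 = -265/(-500)*0 = -265*(-1/500)*0 = (53/100)*0 = 0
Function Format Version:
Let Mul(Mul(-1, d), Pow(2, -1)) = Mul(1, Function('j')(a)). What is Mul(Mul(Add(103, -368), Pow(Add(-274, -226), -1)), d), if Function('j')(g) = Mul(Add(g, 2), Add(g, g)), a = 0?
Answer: 0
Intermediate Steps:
Function('j')(g) = Mul(2, g, Add(2, g)) (Function('j')(g) = Mul(Add(2, g), Mul(2, g)) = Mul(2, g, Add(2, g)))
d = 0 (d = Mul(-2, Mul(1, Mul(2, 0, Add(2, 0)))) = Mul(-2, Mul(1, Mul(2, 0, 2))) = Mul(-2, Mul(1, 0)) = Mul(-2, 0) = 0)
Mul(Mul(Add(103, -368), Pow(Add(-274, -226), -1)), d) = Mul(Mul(Add(103, -368), Pow(Add(-274, -226), -1)), 0) = Mul(Mul(-265, Pow(-500, -1)), 0) = Mul(Mul(-265, Rational(-1, 500)), 0) = Mul(Rational(53, 100), 0) = 0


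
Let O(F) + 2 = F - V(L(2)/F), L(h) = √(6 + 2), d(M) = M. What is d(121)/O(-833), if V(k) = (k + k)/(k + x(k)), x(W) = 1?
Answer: -70106264899/483791153473 - 403172*√2/483791153473 ≈ -0.14491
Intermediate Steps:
L(h) = 2*√2 (L(h) = √8 = 2*√2)
V(k) = 2*k/(1 + k) (V(k) = (k + k)/(k + 1) = (2*k)/(1 + k) = 2*k/(1 + k))
O(F) = -2 + F - 4*√2/(F*(1 + 2*√2/F)) (O(F) = -2 + (F - 2*(2*√2)/F/(1 + (2*√2)/F)) = -2 + (F - 2*2*√2/F/(1 + 2*√2/F)) = -2 + (F - 4*√2/(F*(1 + 2*√2/F))) = -2 + F - 4*√2/(F*(1 + 2*√2/F)))
d(121)/O(-833) = 121/(((-4*√2 + (-2 - 833)*(-833 + 2*√2))/(-833 + 2*√2))) = 121/(((-4*√2 - 835*(-833 + 2*√2))/(-833 + 2*√2))) = 121/(((-4*√2 + (695555 - 1670*√2))/(-833 + 2*√2))) = 121/(((695555 - 1674*√2)/(-833 + 2*√2))) = 121*((-833 + 2*√2)/(695555 - 1674*√2)) = 121*(-833 + 2*√2)/(695555 - 1674*√2)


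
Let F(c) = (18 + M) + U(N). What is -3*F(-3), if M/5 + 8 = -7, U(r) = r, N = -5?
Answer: 186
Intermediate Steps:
M = -75 (M = -40 + 5*(-7) = -40 - 35 = -75)
F(c) = -62 (F(c) = (18 - 75) - 5 = -57 - 5 = -62)
-3*F(-3) = -3*(-62) = 186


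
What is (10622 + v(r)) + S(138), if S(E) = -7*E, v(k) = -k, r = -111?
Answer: 9767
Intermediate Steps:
(10622 + v(r)) + S(138) = (10622 - 1*(-111)) - 7*138 = (10622 + 111) - 966 = 10733 - 966 = 9767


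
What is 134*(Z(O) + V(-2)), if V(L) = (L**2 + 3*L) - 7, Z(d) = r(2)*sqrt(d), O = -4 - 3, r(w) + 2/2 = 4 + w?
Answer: -1206 + 670*I*sqrt(7) ≈ -1206.0 + 1772.7*I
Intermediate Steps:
r(w) = 3 + w (r(w) = -1 + (4 + w) = 3 + w)
O = -7
Z(d) = 5*sqrt(d) (Z(d) = (3 + 2)*sqrt(d) = 5*sqrt(d))
V(L) = -7 + L**2 + 3*L
134*(Z(O) + V(-2)) = 134*(5*sqrt(-7) + (-7 + (-2)**2 + 3*(-2))) = 134*(5*(I*sqrt(7)) + (-7 + 4 - 6)) = 134*(5*I*sqrt(7) - 9) = 134*(-9 + 5*I*sqrt(7)) = -1206 + 670*I*sqrt(7)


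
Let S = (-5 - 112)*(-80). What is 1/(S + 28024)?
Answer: 1/37384 ≈ 2.6749e-5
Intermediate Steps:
S = 9360 (S = -117*(-80) = 9360)
1/(S + 28024) = 1/(9360 + 28024) = 1/37384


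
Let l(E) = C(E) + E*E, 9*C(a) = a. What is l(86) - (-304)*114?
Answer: 378554/9 ≈ 42062.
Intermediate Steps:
C(a) = a/9
l(E) = E**2 + E/9 (l(E) = E/9 + E*E = E/9 + E**2 = E**2 + E/9)
l(86) - (-304)*114 = 86*(1/9 + 86) - (-304)*114 = 86*(775/9) - 1*(-34656) = 66650/9 + 34656 = 378554/9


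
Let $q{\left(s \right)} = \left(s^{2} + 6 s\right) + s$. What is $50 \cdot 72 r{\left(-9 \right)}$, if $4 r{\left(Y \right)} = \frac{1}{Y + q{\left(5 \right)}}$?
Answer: $\frac{300}{17} \approx 17.647$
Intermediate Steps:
$q{\left(s \right)} = s^{2} + 7 s$
$r{\left(Y \right)} = \frac{1}{4 \left(60 + Y\right)}$ ($r{\left(Y \right)} = \frac{1}{4 \left(Y + 5 \left(7 + 5\right)\right)} = \frac{1}{4 \left(Y + 5 \cdot 12\right)} = \frac{1}{4 \left(Y + 60\right)} = \frac{1}{4 \left(60 + Y\right)}$)
$50 \cdot 72 r{\left(-9 \right)} = 50 \cdot 72 \frac{1}{4 \left(60 - 9\right)} = 3600 \frac{1}{4 \cdot 51} = 3600 \cdot \frac{1}{4} \cdot \frac{1}{51} = 3600 \cdot \frac{1}{204} = \frac{300}{17}$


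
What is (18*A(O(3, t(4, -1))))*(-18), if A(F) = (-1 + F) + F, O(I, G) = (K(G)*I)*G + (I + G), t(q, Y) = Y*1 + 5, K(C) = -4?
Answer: 26892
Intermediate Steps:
t(q, Y) = 5 + Y (t(q, Y) = Y + 5 = 5 + Y)
O(I, G) = G + I - 4*G*I (O(I, G) = (-4*I)*G + (I + G) = -4*G*I + (G + I) = G + I - 4*G*I)
A(F) = -1 + 2*F
(18*A(O(3, t(4, -1))))*(-18) = (18*(-1 + 2*((5 - 1) + 3 - 4*(5 - 1)*3)))*(-18) = (18*(-1 + 2*(4 + 3 - 4*4*3)))*(-18) = (18*(-1 + 2*(4 + 3 - 48)))*(-18) = (18*(-1 + 2*(-41)))*(-18) = (18*(-1 - 82))*(-18) = (18*(-83))*(-18) = -1494*(-18) = 26892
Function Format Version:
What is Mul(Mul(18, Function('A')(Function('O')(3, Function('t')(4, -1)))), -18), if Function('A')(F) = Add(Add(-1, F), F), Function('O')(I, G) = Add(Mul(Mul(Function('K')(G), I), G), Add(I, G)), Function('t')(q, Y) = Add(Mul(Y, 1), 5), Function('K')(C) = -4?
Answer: 26892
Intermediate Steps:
Function('t')(q, Y) = Add(5, Y) (Function('t')(q, Y) = Add(Y, 5) = Add(5, Y))
Function('O')(I, G) = Add(G, I, Mul(-4, G, I)) (Function('O')(I, G) = Add(Mul(Mul(-4, I), G), Add(I, G)) = Add(Mul(-4, G, I), Add(G, I)) = Add(G, I, Mul(-4, G, I)))
Function('A')(F) = Add(-1, Mul(2, F))
Mul(Mul(18, Function('A')(Function('O')(3, Function('t')(4, -1)))), -18) = Mul(Mul(18, Add(-1, Mul(2, Add(Add(5, -1), 3, Mul(-4, Add(5, -1), 3))))), -18) = Mul(Mul(18, Add(-1, Mul(2, Add(4, 3, Mul(-4, 4, 3))))), -18) = Mul(Mul(18, Add(-1, Mul(2, Add(4, 3, -48)))), -18) = Mul(Mul(18, Add(-1, Mul(2, -41))), -18) = Mul(Mul(18, Add(-1, -82)), -18) = Mul(Mul(18, -83), -18) = Mul(-1494, -18) = 26892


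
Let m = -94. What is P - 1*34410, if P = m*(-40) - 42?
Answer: -30692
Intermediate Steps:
P = 3718 (P = -94*(-40) - 42 = 3760 - 42 = 3718)
P - 1*34410 = 3718 - 1*34410 = 3718 - 34410 = -30692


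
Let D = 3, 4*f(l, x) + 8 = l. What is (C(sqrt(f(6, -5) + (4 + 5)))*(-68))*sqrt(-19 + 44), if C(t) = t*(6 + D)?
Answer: -1530*sqrt(34) ≈ -8921.4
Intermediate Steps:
f(l, x) = -2 + l/4
C(t) = 9*t (C(t) = t*(6 + 3) = t*9 = 9*t)
(C(sqrt(f(6, -5) + (4 + 5)))*(-68))*sqrt(-19 + 44) = ((9*sqrt((-2 + (1/4)*6) + (4 + 5)))*(-68))*sqrt(-19 + 44) = ((9*sqrt((-2 + 3/2) + 9))*(-68))*sqrt(25) = ((9*sqrt(-1/2 + 9))*(-68))*5 = ((9*sqrt(17/2))*(-68))*5 = ((9*(sqrt(34)/2))*(-68))*5 = ((9*sqrt(34)/2)*(-68))*5 = -306*sqrt(34)*5 = -1530*sqrt(34)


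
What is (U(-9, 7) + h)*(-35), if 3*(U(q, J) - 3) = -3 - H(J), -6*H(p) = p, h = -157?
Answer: 97405/18 ≈ 5411.4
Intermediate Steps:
H(p) = -p/6
U(q, J) = 2 + J/18 (U(q, J) = 3 + (-3 - (-1)*J/6)/3 = 3 + (-3 + J/6)/3 = 3 + (-1 + J/18) = 2 + J/18)
(U(-9, 7) + h)*(-35) = ((2 + (1/18)*7) - 157)*(-35) = ((2 + 7/18) - 157)*(-35) = (43/18 - 157)*(-35) = -2783/18*(-35) = 97405/18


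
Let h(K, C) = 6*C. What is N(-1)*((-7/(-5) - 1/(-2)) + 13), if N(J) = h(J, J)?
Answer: -447/5 ≈ -89.400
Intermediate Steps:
N(J) = 6*J
N(-1)*((-7/(-5) - 1/(-2)) + 13) = (6*(-1))*((-7/(-5) - 1/(-2)) + 13) = -6*((-7*(-⅕) - 1*(-½)) + 13) = -6*((7/5 + ½) + 13) = -6*(19/10 + 13) = -6*149/10 = -447/5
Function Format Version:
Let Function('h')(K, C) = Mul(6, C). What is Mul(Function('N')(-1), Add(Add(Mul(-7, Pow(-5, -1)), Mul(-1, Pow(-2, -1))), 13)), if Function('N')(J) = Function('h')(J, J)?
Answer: Rational(-447, 5) ≈ -89.400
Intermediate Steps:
Function('N')(J) = Mul(6, J)
Mul(Function('N')(-1), Add(Add(Mul(-7, Pow(-5, -1)), Mul(-1, Pow(-2, -1))), 13)) = Mul(Mul(6, -1), Add(Add(Mul(-7, Pow(-5, -1)), Mul(-1, Pow(-2, -1))), 13)) = Mul(-6, Add(Add(Mul(-7, Rational(-1, 5)), Mul(-1, Rational(-1, 2))), 13)) = Mul(-6, Add(Add(Rational(7, 5), Rational(1, 2)), 13)) = Mul(-6, Add(Rational(19, 10), 13)) = Mul(-6, Rational(149, 10)) = Rational(-447, 5)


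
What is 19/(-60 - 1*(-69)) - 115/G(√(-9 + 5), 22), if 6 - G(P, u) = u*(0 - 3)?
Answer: 37/72 ≈ 0.51389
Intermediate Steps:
G(P, u) = 6 + 3*u (G(P, u) = 6 - u*(0 - 3) = 6 - u*(-3) = 6 - (-3)*u = 6 + 3*u)
19/(-60 - 1*(-69)) - 115/G(√(-9 + 5), 22) = 19/(-60 - 1*(-69)) - 115/(6 + 3*22) = 19/(-60 + 69) - 115/(6 + 66) = 19/9 - 115/72 = 37/72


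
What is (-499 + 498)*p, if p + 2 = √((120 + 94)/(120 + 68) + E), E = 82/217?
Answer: 2 - 13*√3732834/20398 ≈ 0.76867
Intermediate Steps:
E = 82/217 (E = 82*(1/217) = 82/217 ≈ 0.37788)
p = -2 + 13*√3732834/20398 (p = -2 + √((120 + 94)/(120 + 68) + 82/217) = -2 + √(214/188 + 82/217) = -2 + √(214*(1/188) + 82/217) = -2 + √(107/94 + 82/217) = -2 + √(30927/20398) = -2 + 13*√3732834/20398 ≈ -0.76867)
(-499 + 498)*p = (-499 + 498)*(-2 + 13*√3732834/20398) = -(-2 + 13*√3732834/20398) = 2 - 13*√3732834/20398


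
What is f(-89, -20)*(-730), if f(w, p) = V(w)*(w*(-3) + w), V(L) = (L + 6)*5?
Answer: 53925100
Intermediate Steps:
V(L) = 30 + 5*L (V(L) = (6 + L)*5 = 30 + 5*L)
f(w, p) = -2*w*(30 + 5*w) (f(w, p) = (30 + 5*w)*(w*(-3) + w) = (30 + 5*w)*(-3*w + w) = (30 + 5*w)*(-2*w) = -2*w*(30 + 5*w))
f(-89, -20)*(-730) = -10*(-89)*(6 - 89)*(-730) = -10*(-89)*(-83)*(-730) = -73870*(-730) = 53925100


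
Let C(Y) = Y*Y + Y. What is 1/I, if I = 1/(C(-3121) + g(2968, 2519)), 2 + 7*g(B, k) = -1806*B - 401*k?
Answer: 8827473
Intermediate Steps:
g(B, k) = -2/7 - 258*B - 401*k/7 (g(B, k) = -2/7 + (-1806*B - 401*k)/7 = -2/7 + (-258*B - 401*k/7) = -2/7 - 258*B - 401*k/7)
C(Y) = Y + Y² (C(Y) = Y² + Y = Y + Y²)
I = 1/8827473 (I = 1/(-3121*(1 - 3121) + (-2/7 - 258*2968 - 401/7*2519)) = 1/(-3121*(-3120) + (-2/7 - 765744 - 1010119/7)) = 1/(9737520 - 910047) = 1/8827473 ≈ 1.1328e-7)
1/I = 1/(1/8827473) = 8827473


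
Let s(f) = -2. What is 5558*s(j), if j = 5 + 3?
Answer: -11116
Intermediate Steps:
j = 8
5558*s(j) = 5558*(-2) = -11116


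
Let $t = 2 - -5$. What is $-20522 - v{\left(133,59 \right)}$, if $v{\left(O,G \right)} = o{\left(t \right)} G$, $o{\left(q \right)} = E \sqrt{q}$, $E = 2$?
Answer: $-20522 - 118 \sqrt{7} \approx -20834.0$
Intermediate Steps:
$t = 7$ ($t = 2 + 5 = 7$)
$o{\left(q \right)} = 2 \sqrt{q}$
$v{\left(O,G \right)} = 2 G \sqrt{7}$ ($v{\left(O,G \right)} = 2 \sqrt{7} G = 2 G \sqrt{7}$)
$-20522 - v{\left(133,59 \right)} = -20522 - 2 \cdot 59 \sqrt{7} = -20522 - 118 \sqrt{7}$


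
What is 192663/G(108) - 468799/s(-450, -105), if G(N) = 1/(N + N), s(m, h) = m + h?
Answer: 23096909239/555 ≈ 4.1616e+7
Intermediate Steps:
s(m, h) = h + m
G(N) = 1/(2*N)
192663/G(108) - 468799/s(-450, -105) = 192663/(((1/2)/108)) - 468799/(-105 - 450) = 192663/(((1/2)*(1/108))) - 468799/(-555) = 192663/(1/216) - 468799*(-1/555) = 192663*216 + 468799/555 = 41615208 + 468799/555 = 23096909239/555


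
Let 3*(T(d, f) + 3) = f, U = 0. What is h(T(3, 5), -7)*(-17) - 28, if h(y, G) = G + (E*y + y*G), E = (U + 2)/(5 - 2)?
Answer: -473/9 ≈ -52.556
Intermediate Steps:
T(d, f) = -3 + f/3
E = ⅔ (E = (0 + 2)/(5 - 2) = 2/3 = 2*(⅓) = ⅔ ≈ 0.66667)
h(y, G) = G + 2*y/3 + G*y (h(y, G) = G + (2*y/3 + y*G) = G + (2*y/3 + G*y) = G + 2*y/3 + G*y)
h(T(3, 5), -7)*(-17) - 28 = (-7 + 2*(-3 + (⅓)*5)/3 - 7*(-3 + (⅓)*5))*(-17) - 28 = (-7 + 2*(-3 + 5/3)/3 - 7*(-3 + 5/3))*(-17) - 28 = (-7 + (⅔)*(-4/3) - 7*(-4/3))*(-17) - 28 = (-7 - 8/9 + 28/3)*(-17) - 28 = (13/9)*(-17) - 28 = -221/9 - 28 = -473/9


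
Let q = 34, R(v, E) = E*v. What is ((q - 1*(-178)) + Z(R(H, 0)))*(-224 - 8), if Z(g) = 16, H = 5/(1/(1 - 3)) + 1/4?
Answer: -52896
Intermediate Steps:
H = -39/4 (H = 5/(1/(-2)) + 1*(¼) = 5/(-½) + ¼ = 5*(-2) + ¼ = -10 + ¼ = -39/4 ≈ -9.7500)
((q - 1*(-178)) + Z(R(H, 0)))*(-224 - 8) = ((34 - 1*(-178)) + 16)*(-224 - 8) = ((34 + 178) + 16)*(-232) = (212 + 16)*(-232) = 228*(-232) = -52896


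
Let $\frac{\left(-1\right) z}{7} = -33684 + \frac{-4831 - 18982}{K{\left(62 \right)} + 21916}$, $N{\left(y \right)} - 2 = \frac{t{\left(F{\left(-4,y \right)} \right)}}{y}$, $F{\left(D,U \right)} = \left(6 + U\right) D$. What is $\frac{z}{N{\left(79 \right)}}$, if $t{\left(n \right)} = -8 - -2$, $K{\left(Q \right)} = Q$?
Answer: $\frac{409402913045}{3340656} \approx 1.2255 \cdot 10^{5}$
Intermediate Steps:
$F{\left(D,U \right)} = D \left(6 + U\right)$
$t{\left(n \right)} = -6$ ($t{\left(n \right)} = -8 + 2 = -6$)
$N{\left(y \right)} = 2 - \frac{6}{y}$
$z = \frac{5182315355}{21978}$ ($z = - 7 \left(-33684 + \frac{-4831 - 18982}{62 + 21916}\right) = - 7 \left(-33684 - \frac{23813}{21978}\right) = \left(-7\right) \left(- \frac{740330765}{21978}\right) = \frac{5182315355}{21978} \approx 2.358 \cdot 10^{5}$)
$\frac{z}{N{\left(79 \right)}} = \frac{5182315355}{21978 \left(2 - \frac{6}{79}\right)} = \frac{5182315355}{21978 \cdot \frac{152}{79}} = \frac{5182315355}{21978} \cdot \frac{79}{152} = \frac{409402913045}{3340656}$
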